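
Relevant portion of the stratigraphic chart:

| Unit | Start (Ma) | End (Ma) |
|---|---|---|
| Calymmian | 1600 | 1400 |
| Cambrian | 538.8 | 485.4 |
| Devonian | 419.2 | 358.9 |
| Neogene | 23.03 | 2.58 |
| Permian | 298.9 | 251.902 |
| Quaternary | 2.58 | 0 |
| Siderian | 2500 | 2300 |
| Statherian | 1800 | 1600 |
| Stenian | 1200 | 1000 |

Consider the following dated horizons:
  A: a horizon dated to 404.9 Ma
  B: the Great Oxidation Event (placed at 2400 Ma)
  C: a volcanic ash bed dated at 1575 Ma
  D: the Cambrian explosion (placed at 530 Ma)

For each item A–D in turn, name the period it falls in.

A — Devonian; B — Siderian; C — Calymmian; D — Cambrian

A: 404.9 Ma lies in 419.2–358.9 Ma, so Devonian.
B: 2400 Ma lies in 2500–2300 Ma, so Siderian.
C: 1575 Ma lies in 1600–1400 Ma, so Calymmian.
D: 530 Ma lies in 538.8–485.4 Ma, so Cambrian.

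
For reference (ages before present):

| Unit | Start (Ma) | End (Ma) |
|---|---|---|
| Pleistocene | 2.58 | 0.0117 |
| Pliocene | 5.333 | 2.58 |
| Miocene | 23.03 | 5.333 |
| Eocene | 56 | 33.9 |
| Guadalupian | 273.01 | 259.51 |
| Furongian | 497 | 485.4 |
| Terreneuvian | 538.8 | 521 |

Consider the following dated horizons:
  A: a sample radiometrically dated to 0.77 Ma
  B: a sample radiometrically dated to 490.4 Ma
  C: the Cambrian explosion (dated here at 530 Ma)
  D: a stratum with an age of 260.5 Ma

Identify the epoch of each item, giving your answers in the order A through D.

A — Pleistocene; B — Furongian; C — Terreneuvian; D — Guadalupian

Match each age against the start–end ranges in the excerpt: A = 0.77 Ma → Pleistocene (2.58–0.0117); B = 490.4 Ma → Furongian (497–485.4); C = 530 Ma → Terreneuvian (538.8–521); D = 260.5 Ma → Guadalupian (273.01–259.51).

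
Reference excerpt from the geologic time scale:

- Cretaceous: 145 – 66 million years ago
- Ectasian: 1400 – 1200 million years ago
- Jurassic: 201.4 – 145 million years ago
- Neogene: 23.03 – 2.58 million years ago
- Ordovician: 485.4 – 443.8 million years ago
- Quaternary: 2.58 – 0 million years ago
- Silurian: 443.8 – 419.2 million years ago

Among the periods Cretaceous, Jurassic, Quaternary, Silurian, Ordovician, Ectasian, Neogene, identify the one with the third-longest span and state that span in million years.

Jurassic, 56.4 million years

Durations: Cretaceous 79; Jurassic 56.4; Quaternary 2.58; Silurian 24.6; Ordovician 41.6; Ectasian 200; Neogene 20.45 Myr.
Sorted longest-first: Ectasian (200), Cretaceous (79), Jurassic (56.4), Ordovician (41.6), Silurian (24.6), Neogene (20.45), Quaternary (2.58).
The third longest is Jurassic at 56.4 Myr.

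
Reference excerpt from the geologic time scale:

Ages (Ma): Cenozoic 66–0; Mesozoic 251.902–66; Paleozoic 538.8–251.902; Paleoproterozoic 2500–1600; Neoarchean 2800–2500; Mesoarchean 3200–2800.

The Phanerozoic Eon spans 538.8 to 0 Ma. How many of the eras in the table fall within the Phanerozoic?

Eras inside 538.8–0 Ma: Paleozoic, Mesozoic, Cenozoic — 3 in total.

3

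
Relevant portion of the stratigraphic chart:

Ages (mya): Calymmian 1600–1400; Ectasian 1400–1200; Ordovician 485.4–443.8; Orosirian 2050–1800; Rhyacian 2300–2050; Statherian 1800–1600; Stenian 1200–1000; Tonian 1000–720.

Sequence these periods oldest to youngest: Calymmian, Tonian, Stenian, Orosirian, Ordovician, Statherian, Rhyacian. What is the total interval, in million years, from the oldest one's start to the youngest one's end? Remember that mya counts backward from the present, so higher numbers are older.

Rhyacian → Orosirian → Statherian → Calymmian → Stenian → Tonian → Ordovician; total span 1856.2 Myr

From the excerpt: Calymmian 1600–1400; Tonian 1000–720; Stenian 1200–1000; Orosirian 2050–1800; Ordovician 485.4–443.8; Statherian 1800–1600; Rhyacian 2300–2050 (Ma).
Larger Ma is earlier, so the oldest is Rhyacian and the youngest is Ordovician; oldest to youngest: Rhyacian, Orosirian, Statherian, Calymmian, Stenian, Tonian, Ordovician.
Oldest start 2300 minus youngest end 443.8 gives 1856.2 Myr overall.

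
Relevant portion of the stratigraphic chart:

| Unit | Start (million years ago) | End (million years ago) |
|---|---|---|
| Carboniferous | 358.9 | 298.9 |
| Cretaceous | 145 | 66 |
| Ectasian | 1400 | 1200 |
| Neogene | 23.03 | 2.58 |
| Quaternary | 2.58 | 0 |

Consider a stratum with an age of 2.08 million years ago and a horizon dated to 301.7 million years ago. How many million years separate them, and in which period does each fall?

299.62 million years apart; the first in the Quaternary, the second in the Carboniferous

Elapsed time: 301.7 − 2.08 = 299.62 Myr.
2.08 Ma lies within 2.58–0 Ma: Quaternary.
301.7 Ma lies within 358.9–298.9 Ma: Carboniferous.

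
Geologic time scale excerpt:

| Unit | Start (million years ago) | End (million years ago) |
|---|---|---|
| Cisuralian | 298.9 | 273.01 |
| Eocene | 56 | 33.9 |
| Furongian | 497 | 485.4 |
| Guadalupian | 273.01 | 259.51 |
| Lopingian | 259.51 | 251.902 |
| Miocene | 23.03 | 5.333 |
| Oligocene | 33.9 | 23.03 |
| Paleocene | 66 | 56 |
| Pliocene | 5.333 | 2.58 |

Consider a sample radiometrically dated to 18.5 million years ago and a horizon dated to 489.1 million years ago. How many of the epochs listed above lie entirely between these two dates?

6

The older date is 489.1 Ma and the younger is 18.5 Ma.
Epochs with start < 489.1 and end > 18.5 Ma: Cisuralian (298.9–273.01), Guadalupian (273.01–259.51), Lopingian (259.51–251.902), Paleocene (66–56), Eocene (56–33.9), Oligocene (33.9–23.03).
That is 6 complete epochs.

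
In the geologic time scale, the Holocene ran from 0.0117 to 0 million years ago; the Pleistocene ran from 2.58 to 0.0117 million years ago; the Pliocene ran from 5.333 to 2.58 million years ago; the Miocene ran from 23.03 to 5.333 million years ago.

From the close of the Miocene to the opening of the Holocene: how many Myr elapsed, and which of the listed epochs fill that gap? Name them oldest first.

5.3213 million years; Pliocene, Pleistocene

End of Miocene = 5.333 Ma; start of Holocene = 0.0117 Ma.
Gap = 5.333 − 0.0117 = 5.3213 Myr.
Epochs wholly inside 5.333–0.0117 Ma: Pliocene (5.333–2.58), Pleistocene (2.58–0.0117).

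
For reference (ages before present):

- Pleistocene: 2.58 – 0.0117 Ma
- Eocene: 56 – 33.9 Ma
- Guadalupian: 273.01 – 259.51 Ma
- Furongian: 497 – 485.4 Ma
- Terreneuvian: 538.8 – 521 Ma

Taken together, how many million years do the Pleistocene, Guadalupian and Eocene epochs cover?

38.1683 million years

Each duration: Pleistocene = 2.5683; Guadalupian = 13.5; Eocene = 22.1.
Sum: 2.5683 + 13.5 + 22.1 = 38.1683 Myr.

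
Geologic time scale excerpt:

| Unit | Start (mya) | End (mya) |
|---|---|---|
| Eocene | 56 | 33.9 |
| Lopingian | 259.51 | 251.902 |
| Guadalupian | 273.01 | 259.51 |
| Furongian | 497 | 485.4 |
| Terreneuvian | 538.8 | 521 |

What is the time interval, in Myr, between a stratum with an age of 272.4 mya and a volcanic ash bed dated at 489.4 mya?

217 million years

489.4 − 272.4 = 217 million years.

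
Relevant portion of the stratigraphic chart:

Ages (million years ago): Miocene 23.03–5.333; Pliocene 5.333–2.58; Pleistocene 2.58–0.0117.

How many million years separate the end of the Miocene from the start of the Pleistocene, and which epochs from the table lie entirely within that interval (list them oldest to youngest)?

2.753 million years; Pliocene

The Miocene closes at 5.333 Ma and the Pleistocene opens at 2.58 Ma, so the interval is 5.333 − 2.58 = 2.753 Myr.
An epoch fits inside if it starts at or after 5.333 Ma and ends at or before 2.58 Ma; oldest first that gives Pliocene.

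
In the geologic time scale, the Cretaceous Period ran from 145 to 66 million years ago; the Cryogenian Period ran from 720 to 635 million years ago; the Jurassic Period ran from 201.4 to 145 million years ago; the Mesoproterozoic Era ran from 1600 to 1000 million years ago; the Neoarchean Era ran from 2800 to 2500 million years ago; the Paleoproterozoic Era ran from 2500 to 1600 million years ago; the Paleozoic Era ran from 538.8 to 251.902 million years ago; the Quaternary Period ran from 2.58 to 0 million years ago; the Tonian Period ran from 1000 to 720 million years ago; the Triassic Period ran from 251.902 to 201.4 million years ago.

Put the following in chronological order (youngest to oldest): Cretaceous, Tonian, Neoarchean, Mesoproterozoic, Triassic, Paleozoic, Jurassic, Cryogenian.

Cretaceous, Jurassic, Triassic, Paleozoic, Cryogenian, Tonian, Mesoproterozoic, Neoarchean

The oldest of these is Neoarchean (starts 2800 Ma) and the youngest is Cretaceous (ends 66 Ma).
In between, by decreasing start age: Mesoproterozoic (1600), Tonian (1000), Cryogenian (720), Paleozoic (538.8), Triassic (251.902), Jurassic (201.4).
Listing youngest first means reversing that sequence.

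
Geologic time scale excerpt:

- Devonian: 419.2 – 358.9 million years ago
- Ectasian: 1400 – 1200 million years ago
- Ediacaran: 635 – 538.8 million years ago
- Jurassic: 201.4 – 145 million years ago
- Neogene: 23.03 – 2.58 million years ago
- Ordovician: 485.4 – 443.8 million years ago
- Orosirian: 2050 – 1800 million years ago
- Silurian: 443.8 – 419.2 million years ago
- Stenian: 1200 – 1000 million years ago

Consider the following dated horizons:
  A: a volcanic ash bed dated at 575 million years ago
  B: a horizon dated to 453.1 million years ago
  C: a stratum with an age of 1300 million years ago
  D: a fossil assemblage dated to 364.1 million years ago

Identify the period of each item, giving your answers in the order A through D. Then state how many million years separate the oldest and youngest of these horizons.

A: 575 Ma lies in 635–538.8 Ma, so Ediacaran.
B: 453.1 Ma lies in 485.4–443.8 Ma, so Ordovician.
C: 1300 Ma lies in 1400–1200 Ma, so Ectasian.
D: 364.1 Ma lies in 419.2–358.9 Ma, so Devonian.
Oldest = 1300 Ma, youngest = 364.1 Ma → span 935.9 Myr.

A — Ediacaran; B — Ordovician; C — Ectasian; D — Devonian; span 935.9 million years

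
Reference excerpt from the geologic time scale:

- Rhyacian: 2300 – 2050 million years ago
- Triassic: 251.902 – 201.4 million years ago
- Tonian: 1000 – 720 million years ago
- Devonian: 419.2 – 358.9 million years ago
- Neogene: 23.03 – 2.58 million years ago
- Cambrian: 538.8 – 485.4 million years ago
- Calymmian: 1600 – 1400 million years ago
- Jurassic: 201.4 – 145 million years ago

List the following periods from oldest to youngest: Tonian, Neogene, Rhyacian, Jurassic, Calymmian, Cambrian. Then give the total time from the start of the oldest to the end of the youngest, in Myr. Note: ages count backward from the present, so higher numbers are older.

From the excerpt: Tonian 1000–720; Neogene 23.03–2.58; Rhyacian 2300–2050; Jurassic 201.4–145; Calymmian 1600–1400; Cambrian 538.8–485.4 (Ma).
Larger Ma is earlier, so the oldest is Rhyacian and the youngest is Neogene; oldest to youngest: Rhyacian, Calymmian, Tonian, Cambrian, Jurassic, Neogene.
Oldest start 2300 minus youngest end 2.58 gives 2297.42 Myr overall.

Rhyacian → Calymmian → Tonian → Cambrian → Jurassic → Neogene; total span 2297.42 Myr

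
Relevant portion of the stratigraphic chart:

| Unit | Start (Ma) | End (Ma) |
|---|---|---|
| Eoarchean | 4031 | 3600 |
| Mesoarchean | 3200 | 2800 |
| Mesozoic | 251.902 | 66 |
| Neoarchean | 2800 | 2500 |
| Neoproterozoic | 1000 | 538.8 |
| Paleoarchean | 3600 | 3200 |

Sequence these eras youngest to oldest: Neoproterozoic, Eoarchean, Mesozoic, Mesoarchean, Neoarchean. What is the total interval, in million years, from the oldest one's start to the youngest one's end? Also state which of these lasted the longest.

Mesozoic, Neoproterozoic, Neoarchean, Mesoarchean, Eoarchean; total span 3965 Myr; longest is Neoproterozoic

Start ages (Ma): Eoarchean 4031, Mesoarchean 3200, Neoarchean 2800, Neoproterozoic 1000, Mesozoic 251.902.
Ordered youngest to oldest: Mesozoic, Neoproterozoic, Neoarchean, Mesoarchean, Eoarchean.
Span = 4031 − 66 = 3965 Myr.
Durations: Eoarchean 431, Neoproterozoic 461.2, Mesozoic 185.902, Neoarchean 300, Mesoarchean 400 → longest is Neoproterozoic (461.2 Myr).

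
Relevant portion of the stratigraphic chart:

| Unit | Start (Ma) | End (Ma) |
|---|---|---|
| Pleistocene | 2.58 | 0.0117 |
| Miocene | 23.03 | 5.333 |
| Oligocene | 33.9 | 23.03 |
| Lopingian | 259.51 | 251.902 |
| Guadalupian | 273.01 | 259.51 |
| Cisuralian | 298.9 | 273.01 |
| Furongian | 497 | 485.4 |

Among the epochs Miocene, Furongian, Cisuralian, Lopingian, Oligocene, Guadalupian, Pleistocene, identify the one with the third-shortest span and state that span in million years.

Durations: Miocene 17.697; Furongian 11.6; Cisuralian 25.89; Lopingian 7.608; Oligocene 10.87; Guadalupian 13.5; Pleistocene 2.5683 Myr.
Sorted shortest-first: Pleistocene (2.5683), Lopingian (7.608), Oligocene (10.87), Furongian (11.6), Guadalupian (13.5), Miocene (17.697), Cisuralian (25.89).
The third shortest is Oligocene at 10.87 Myr.

Oligocene, 10.87 million years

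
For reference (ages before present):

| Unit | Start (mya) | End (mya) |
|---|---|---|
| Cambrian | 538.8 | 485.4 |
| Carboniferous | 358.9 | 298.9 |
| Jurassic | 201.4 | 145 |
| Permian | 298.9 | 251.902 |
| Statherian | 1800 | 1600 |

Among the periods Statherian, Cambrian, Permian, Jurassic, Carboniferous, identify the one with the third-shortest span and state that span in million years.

Start − end for each: Statherian 1800 − 1600 = 200; Cambrian 538.8 − 485.4 = 53.4; Permian 298.9 − 251.902 = 46.998; Jurassic 201.4 − 145 = 56.4; Carboniferous 358.9 − 298.9 = 60.
Ranking these from shortest: Permian < Cambrian < Jurassic < Carboniferous < Statherian.
Position 3 in that ranking is Jurassic, which lasted 56.4 Myr.

Jurassic, 56.4 million years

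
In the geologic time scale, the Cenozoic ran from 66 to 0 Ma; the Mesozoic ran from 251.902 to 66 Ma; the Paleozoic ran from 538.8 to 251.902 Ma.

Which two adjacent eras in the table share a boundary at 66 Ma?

Mesozoic and Cenozoic

The Mesozoic ends at 66 Ma and the Cenozoic begins at 66 Ma, so they share that boundary.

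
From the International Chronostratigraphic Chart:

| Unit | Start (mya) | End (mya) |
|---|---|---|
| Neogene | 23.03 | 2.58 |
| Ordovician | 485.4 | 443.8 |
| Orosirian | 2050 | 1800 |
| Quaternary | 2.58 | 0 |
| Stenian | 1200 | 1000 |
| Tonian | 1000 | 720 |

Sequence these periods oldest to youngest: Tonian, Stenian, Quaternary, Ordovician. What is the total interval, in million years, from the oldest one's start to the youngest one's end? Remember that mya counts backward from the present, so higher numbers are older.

Start ages (Ma): Stenian 1200, Tonian 1000, Ordovician 485.4, Quaternary 2.58.
Ordered oldest to youngest: Stenian, Tonian, Ordovician, Quaternary.
Span = 1200 − 0 = 1200 Myr.

Stenian, Tonian, Ordovician, Quaternary; total span 1200 Myr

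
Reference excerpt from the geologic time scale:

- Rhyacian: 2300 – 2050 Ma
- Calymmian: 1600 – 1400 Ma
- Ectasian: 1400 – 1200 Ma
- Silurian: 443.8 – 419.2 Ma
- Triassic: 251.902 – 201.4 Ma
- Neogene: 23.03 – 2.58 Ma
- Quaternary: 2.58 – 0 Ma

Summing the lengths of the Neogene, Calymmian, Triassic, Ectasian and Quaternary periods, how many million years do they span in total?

Each duration: Neogene = 20.45; Calymmian = 200; Triassic = 50.502; Ectasian = 200; Quaternary = 2.58.
Sum: 20.45 + 200 + 50.502 + 200 + 2.58 = 473.532 Myr.

473.532 million years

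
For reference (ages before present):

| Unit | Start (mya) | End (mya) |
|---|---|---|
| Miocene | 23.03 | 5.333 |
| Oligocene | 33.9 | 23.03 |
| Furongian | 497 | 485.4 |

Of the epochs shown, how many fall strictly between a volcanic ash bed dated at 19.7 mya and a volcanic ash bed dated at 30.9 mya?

0

The older date is 30.9 Ma and the younger is 19.7 Ma.
No epoch both begins after 30.9 Ma and ends before 19.7 Ma, so the count is 0.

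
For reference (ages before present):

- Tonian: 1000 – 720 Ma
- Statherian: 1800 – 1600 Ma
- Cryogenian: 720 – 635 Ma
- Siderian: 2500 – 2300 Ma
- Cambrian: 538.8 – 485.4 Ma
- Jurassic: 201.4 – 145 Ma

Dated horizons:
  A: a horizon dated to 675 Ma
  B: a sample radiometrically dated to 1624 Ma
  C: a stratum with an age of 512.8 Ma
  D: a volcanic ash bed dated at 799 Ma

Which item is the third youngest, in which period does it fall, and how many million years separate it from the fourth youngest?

Sorted youngest-first by Ma: C (512.8), A (675), D (799), B (1624).
The third youngest is D at 799 Ma, which lies in 1000–720 Ma: the Tonian.
The fourth youngest is B at 1624 Ma; separation = |799 − 1624| = 825 Myr.

D, in the Tonian; 825 million years to B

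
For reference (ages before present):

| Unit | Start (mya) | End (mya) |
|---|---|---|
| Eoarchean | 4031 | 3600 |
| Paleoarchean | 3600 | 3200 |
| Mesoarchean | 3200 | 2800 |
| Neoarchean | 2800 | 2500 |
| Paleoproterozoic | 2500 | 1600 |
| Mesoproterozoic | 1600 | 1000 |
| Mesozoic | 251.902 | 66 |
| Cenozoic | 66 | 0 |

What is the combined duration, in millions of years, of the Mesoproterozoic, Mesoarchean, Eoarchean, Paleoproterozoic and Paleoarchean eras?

Duration is start − end for each: (1600 − 1000) + (3200 − 2800) + (4031 − 3600) + (2500 − 1600) + (3600 − 3200).
That is 600 + 400 + 431 + 900 + 400, which totals 2731 million years.

2731 million years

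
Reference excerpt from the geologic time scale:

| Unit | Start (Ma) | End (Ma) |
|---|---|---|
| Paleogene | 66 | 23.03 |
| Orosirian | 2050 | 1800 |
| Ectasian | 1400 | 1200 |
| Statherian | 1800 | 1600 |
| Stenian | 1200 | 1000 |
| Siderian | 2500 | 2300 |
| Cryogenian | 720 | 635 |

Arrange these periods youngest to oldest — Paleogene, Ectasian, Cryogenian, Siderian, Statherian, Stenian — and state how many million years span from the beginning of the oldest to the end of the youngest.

From the excerpt: Paleogene 66–23.03; Ectasian 1400–1200; Cryogenian 720–635; Siderian 2500–2300; Statherian 1800–1600; Stenian 1200–1000 (Ma).
Larger Ma is earlier, so the oldest is Siderian and the youngest is Paleogene; youngest to oldest: Paleogene, Cryogenian, Stenian, Ectasian, Statherian, Siderian.
Oldest start 2500 minus youngest end 23.03 gives 2476.97 Myr overall.

Paleogene → Cryogenian → Stenian → Ectasian → Statherian → Siderian; total span 2476.97 Myr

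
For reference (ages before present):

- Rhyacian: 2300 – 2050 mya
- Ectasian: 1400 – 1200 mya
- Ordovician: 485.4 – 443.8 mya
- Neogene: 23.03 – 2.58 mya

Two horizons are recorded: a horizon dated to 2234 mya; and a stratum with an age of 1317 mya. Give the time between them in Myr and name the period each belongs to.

917 million years apart; the first in the Rhyacian, the second in the Ectasian

Elapsed time: 2234 − 1317 = 917 Myr.
2234 Ma lies within 2300–2050 Ma: Rhyacian.
1317 Ma lies within 1400–1200 Ma: Ectasian.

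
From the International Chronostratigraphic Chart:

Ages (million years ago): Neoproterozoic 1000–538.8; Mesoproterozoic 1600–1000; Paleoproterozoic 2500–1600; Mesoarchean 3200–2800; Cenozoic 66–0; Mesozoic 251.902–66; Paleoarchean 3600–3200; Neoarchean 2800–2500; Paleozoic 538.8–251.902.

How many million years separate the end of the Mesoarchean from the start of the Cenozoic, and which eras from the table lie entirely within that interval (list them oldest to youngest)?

End of Mesoarchean = 2800 Ma; start of Cenozoic = 66 Ma.
Gap = 2800 − 66 = 2734 Myr.
Eras wholly inside 2800–66 Ma: Neoarchean (2800–2500), Paleoproterozoic (2500–1600), Mesoproterozoic (1600–1000), Neoproterozoic (1000–538.8), Paleozoic (538.8–251.902), Mesozoic (251.902–66).

2734 million years; Neoarchean, Paleoproterozoic, Mesoproterozoic, Neoproterozoic, Paleozoic, Mesozoic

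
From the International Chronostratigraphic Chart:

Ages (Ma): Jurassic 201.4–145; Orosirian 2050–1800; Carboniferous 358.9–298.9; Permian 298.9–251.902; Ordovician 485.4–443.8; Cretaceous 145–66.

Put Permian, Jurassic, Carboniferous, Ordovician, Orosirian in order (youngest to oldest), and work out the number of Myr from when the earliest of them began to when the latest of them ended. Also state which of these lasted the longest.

From the excerpt: Permian 298.9–251.902; Jurassic 201.4–145; Carboniferous 358.9–298.9; Ordovician 485.4–443.8; Orosirian 2050–1800 (Ma).
Larger Ma is earlier, so the oldest is Orosirian and the youngest is Jurassic; youngest to oldest: Jurassic, Permian, Carboniferous, Ordovician, Orosirian.
Oldest start 2050 minus youngest end 145 gives 1905 Myr overall.
Individual lengths (start − end): Carboniferous 60; Orosirian 250; Ordovician 41.6; Permian 46.998; Jurassic 56.4. The largest is Orosirian at 250 Myr.

Jurassic → Permian → Carboniferous → Ordovician → Orosirian; total span 1905 Myr; longest is Orosirian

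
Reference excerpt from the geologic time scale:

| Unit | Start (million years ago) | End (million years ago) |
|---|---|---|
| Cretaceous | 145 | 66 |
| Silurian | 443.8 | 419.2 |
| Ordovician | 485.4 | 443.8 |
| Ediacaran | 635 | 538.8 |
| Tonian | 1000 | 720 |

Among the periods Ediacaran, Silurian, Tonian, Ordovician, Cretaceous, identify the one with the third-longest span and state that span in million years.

Durations: Ediacaran 96.2; Silurian 24.6; Tonian 280; Ordovician 41.6; Cretaceous 79 Myr.
Sorted longest-first: Tonian (280), Ediacaran (96.2), Cretaceous (79), Ordovician (41.6), Silurian (24.6).
The third longest is Cretaceous at 79 Myr.

Cretaceous, 79 million years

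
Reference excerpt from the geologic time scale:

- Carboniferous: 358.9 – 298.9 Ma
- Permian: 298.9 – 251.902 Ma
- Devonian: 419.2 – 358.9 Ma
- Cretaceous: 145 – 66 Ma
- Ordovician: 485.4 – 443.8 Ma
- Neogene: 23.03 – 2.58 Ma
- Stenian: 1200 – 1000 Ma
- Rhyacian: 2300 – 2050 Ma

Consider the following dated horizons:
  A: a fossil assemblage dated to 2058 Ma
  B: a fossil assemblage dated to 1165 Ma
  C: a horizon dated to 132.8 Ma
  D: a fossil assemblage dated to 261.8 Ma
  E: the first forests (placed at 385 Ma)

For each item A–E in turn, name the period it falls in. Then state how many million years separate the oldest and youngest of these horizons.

A — Rhyacian; B — Stenian; C — Cretaceous; D — Permian; E — Devonian; span 1925.2 million years

Match each age against the start–end ranges in the excerpt: A = 2058 Ma → Rhyacian (2300–2050); B = 1165 Ma → Stenian (1200–1000); C = 132.8 Ma → Cretaceous (145–66); D = 261.8 Ma → Permian (298.9–251.902); E = 385 Ma → Devonian (419.2–358.9).
The largest age is 2058 Ma and the smallest is 132.8 Ma; their difference is 1925.2 Myr.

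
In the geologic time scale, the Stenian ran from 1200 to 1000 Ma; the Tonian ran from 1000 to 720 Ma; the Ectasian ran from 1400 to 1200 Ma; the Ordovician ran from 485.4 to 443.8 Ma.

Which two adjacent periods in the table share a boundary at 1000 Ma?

The Stenian ends at 1000 Ma and the Tonian begins at 1000 Ma, so they share that boundary.

Stenian and Tonian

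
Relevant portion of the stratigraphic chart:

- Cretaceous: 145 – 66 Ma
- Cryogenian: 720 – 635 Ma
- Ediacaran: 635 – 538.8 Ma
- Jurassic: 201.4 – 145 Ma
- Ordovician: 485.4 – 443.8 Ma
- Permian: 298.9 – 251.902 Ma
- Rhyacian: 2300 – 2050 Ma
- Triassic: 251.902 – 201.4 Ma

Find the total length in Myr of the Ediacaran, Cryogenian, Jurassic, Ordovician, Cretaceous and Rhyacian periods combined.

608.2 million years

Each duration: Ediacaran = 96.2; Cryogenian = 85; Jurassic = 56.4; Ordovician = 41.6; Cretaceous = 79; Rhyacian = 250.
Sum: 96.2 + 85 + 56.4 + 41.6 + 79 + 250 = 608.2 Myr.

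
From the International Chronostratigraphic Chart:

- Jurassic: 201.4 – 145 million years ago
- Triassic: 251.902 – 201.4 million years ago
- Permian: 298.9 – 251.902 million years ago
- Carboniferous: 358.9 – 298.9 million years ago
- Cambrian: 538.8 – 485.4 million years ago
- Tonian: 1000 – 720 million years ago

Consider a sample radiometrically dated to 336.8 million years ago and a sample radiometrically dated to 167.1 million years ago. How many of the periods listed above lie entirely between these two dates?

2

336.8 Ma sits inside the Carboniferous (358.9–298.9) and 167.1 Ma inside the Jurassic (201.4–145); neither of those is wholly between the two dates.
The listed periods lying completely between them are Permian, Triassic — 2 in all.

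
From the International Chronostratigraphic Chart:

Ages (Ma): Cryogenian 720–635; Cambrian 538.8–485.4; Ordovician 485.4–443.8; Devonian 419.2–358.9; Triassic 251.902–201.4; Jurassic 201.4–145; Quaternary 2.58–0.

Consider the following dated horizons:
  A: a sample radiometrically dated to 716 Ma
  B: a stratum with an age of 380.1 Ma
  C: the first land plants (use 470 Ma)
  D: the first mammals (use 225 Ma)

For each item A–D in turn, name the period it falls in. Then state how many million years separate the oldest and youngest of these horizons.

A — Cryogenian; B — Devonian; C — Ordovician; D — Triassic; span 491 million years

Match each age against the start–end ranges in the excerpt: A = 716 Ma → Cryogenian (720–635); B = 380.1 Ma → Devonian (419.2–358.9); C = 470 Ma → Ordovician (485.4–443.8); D = 225 Ma → Triassic (251.902–201.4).
The largest age is 716 Ma and the smallest is 225 Ma; their difference is 491 Myr.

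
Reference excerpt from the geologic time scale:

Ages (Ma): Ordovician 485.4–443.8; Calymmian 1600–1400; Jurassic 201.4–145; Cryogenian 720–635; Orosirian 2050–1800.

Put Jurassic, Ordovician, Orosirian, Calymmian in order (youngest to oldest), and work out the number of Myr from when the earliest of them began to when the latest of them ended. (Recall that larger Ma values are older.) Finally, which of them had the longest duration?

Start ages (Ma): Orosirian 2050, Calymmian 1600, Ordovician 485.4, Jurassic 201.4.
Ordered youngest to oldest: Jurassic, Ordovician, Calymmian, Orosirian.
Span = 2050 − 145 = 1905 Myr.
Durations: Ordovician 41.6, Calymmian 200, Jurassic 56.4, Orosirian 250 → longest is Orosirian (250 Myr).

Jurassic → Ordovician → Calymmian → Orosirian; total span 1905 Myr; longest is Orosirian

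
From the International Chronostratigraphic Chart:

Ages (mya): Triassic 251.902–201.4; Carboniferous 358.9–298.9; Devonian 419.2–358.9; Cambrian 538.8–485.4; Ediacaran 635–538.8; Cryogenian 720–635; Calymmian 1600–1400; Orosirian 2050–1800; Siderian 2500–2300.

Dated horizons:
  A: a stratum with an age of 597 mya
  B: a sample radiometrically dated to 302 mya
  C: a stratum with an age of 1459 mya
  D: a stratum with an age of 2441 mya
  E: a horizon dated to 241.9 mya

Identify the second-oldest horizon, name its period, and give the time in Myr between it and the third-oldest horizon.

Larger Ma means older, so oldest first: D 2441 > C 1459 > A 597 > B 302 > E 241.9.
Counting 2 along gives C (1459 Ma); the excerpt puts that inside the Calymmian, 1600–1400 Ma.
Next in line is A (597 Ma), and 1459 − 597 = 862 Myr.

C, in the Calymmian; 862 million years to A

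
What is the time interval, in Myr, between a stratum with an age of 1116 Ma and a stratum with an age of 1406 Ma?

290 million years

1406 − 1116 = 290 million years.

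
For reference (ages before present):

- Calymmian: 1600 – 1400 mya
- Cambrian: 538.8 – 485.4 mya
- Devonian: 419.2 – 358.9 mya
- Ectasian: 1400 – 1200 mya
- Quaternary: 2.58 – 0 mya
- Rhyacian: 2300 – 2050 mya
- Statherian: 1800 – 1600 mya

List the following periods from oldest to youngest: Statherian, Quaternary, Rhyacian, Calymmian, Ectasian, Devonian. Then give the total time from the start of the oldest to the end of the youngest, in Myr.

Start ages (Ma): Rhyacian 2300, Statherian 1800, Calymmian 1600, Ectasian 1400, Devonian 419.2, Quaternary 2.58.
Ordered oldest to youngest: Rhyacian, Statherian, Calymmian, Ectasian, Devonian, Quaternary.
Span = 2300 − 0 = 2300 Myr.

Rhyacian → Statherian → Calymmian → Ectasian → Devonian → Quaternary; total span 2300 Myr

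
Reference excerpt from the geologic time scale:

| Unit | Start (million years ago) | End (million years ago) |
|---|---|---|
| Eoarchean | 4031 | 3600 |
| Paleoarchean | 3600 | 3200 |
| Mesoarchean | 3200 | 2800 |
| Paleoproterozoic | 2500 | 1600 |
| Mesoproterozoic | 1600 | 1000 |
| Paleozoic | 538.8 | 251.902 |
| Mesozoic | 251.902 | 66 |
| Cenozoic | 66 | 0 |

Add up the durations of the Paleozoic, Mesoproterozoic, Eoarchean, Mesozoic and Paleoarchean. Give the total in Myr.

1903.8 million years

Duration is start − end for each: (538.8 − 251.902) + (1600 − 1000) + (4031 − 3600) + (251.902 − 66) + (3600 − 3200).
That is 286.898 + 600 + 431 + 185.902 + 400, which totals 1903.8 million years.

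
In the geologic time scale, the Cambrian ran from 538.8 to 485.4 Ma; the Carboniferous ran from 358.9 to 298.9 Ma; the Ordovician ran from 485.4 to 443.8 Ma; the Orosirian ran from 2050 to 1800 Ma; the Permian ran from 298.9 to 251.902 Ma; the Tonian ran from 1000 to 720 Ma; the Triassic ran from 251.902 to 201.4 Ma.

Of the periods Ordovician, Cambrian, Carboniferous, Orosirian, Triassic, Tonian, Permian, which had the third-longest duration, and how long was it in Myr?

Start − end for each: Ordovician 485.4 − 443.8 = 41.6; Cambrian 538.8 − 485.4 = 53.4; Carboniferous 358.9 − 298.9 = 60; Orosirian 2050 − 1800 = 250; Triassic 251.902 − 201.4 = 50.502; Tonian 1000 − 720 = 280; Permian 298.9 − 251.902 = 46.998.
Ranking these from longest: Tonian > Orosirian > Carboniferous > Cambrian > Triassic > Permian > Ordovician.
Position 3 in that ranking is Carboniferous, which lasted 60 Myr.

Carboniferous, 60 million years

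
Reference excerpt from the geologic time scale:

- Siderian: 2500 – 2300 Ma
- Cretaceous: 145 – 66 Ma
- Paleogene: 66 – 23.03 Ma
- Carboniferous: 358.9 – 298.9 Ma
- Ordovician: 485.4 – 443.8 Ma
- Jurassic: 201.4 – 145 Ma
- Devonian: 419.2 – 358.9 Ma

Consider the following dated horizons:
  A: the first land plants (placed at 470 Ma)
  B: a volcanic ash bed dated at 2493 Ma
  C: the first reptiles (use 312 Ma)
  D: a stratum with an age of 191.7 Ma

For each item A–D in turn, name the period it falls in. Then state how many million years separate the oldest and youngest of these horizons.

Match each age against the start–end ranges in the excerpt: A = 470 Ma → Ordovician (485.4–443.8); B = 2493 Ma → Siderian (2500–2300); C = 312 Ma → Carboniferous (358.9–298.9); D = 191.7 Ma → Jurassic (201.4–145).
The largest age is 2493 Ma and the smallest is 191.7 Ma; their difference is 2301.3 Myr.

A — Ordovician; B — Siderian; C — Carboniferous; D — Jurassic; span 2301.3 million years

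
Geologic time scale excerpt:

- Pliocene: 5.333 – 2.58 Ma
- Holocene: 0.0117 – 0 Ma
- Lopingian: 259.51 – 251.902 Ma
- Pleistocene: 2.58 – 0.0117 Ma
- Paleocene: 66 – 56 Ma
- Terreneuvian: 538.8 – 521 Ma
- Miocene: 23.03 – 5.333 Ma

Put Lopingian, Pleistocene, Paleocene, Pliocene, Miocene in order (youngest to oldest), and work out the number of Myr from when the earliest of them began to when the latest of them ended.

Pleistocene, Pliocene, Miocene, Paleocene, Lopingian; total span 259.4983 Myr

Start ages (Ma): Lopingian 259.51, Paleocene 66, Miocene 23.03, Pliocene 5.333, Pleistocene 2.58.
Ordered youngest to oldest: Pleistocene, Pliocene, Miocene, Paleocene, Lopingian.
Span = 259.51 − 0.0117 = 259.4983 Myr.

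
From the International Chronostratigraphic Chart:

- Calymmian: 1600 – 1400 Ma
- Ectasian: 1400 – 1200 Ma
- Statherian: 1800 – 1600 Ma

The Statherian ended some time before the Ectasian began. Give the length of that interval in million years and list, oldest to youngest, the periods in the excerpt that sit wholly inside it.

200 million years; Calymmian

End of Statherian = 1600 Ma; start of Ectasian = 1400 Ma.
Gap = 1600 − 1400 = 200 Myr.
Periods wholly inside 1600–1400 Ma: Calymmian (1600–1400).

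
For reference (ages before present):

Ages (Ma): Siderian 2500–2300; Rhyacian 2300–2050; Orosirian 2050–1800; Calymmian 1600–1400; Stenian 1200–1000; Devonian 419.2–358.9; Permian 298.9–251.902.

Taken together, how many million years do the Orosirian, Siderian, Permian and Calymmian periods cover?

696.998 million years

Each duration: Orosirian = 250; Siderian = 200; Permian = 46.998; Calymmian = 200.
Sum: 250 + 200 + 46.998 + 200 = 696.998 Myr.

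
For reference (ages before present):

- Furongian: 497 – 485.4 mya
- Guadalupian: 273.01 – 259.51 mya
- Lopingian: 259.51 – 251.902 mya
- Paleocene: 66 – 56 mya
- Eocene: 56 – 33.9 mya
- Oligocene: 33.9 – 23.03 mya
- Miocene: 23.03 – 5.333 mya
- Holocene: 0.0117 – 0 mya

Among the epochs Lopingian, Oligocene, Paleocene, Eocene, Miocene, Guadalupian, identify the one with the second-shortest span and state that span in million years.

Paleocene, 10 million years

Durations: Lopingian 7.608; Oligocene 10.87; Paleocene 10; Eocene 22.1; Miocene 17.697; Guadalupian 13.5 Myr.
Sorted shortest-first: Lopingian (7.608), Paleocene (10), Oligocene (10.87), Guadalupian (13.5), Miocene (17.697), Eocene (22.1).
The second shortest is Paleocene at 10 Myr.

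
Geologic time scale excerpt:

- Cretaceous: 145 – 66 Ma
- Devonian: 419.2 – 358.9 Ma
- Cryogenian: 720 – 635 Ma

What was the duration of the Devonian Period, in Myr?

419.2 − 358.9 = 60.3 million years.

60.3 million years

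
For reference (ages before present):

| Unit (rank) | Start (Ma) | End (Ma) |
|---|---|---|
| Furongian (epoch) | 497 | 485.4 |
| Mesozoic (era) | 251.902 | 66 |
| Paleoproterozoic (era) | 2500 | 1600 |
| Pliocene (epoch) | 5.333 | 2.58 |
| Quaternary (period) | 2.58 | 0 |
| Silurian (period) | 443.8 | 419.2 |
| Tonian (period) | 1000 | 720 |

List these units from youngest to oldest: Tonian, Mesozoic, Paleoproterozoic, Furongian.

Mesozoic → Furongian → Tonian → Paleoproterozoic

The oldest of these is Paleoproterozoic (starts 2500 Ma) and the youngest is Mesozoic (ends 66 Ma).
In between, by decreasing start age: Tonian (1000), Furongian (497).
Listing youngest first means reversing that sequence.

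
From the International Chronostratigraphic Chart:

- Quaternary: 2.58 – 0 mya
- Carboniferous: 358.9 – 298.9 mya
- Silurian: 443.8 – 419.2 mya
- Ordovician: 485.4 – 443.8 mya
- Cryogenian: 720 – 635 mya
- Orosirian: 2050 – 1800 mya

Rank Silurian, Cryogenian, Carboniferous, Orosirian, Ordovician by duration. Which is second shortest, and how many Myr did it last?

Start − end for each: Silurian 443.8 − 419.2 = 24.6; Cryogenian 720 − 635 = 85; Carboniferous 358.9 − 298.9 = 60; Orosirian 2050 − 1800 = 250; Ordovician 485.4 − 443.8 = 41.6.
Ranking these from shortest: Silurian < Ordovician < Carboniferous < Cryogenian < Orosirian.
Position 2 in that ranking is Ordovician, which lasted 41.6 Myr.

Ordovician, 41.6 million years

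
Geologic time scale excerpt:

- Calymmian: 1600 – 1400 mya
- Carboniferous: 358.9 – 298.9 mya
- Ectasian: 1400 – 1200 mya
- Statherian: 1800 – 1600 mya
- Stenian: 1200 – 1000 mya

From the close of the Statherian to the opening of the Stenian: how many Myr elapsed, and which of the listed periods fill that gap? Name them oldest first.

The Statherian closes at 1600 Ma and the Stenian opens at 1200 Ma, so the interval is 1600 − 1200 = 400 Myr.
A period fits inside if it starts at or after 1600 Ma and ends at or before 1200 Ma; oldest first that gives Calymmian, Ectasian.

400 million years; Calymmian, Ectasian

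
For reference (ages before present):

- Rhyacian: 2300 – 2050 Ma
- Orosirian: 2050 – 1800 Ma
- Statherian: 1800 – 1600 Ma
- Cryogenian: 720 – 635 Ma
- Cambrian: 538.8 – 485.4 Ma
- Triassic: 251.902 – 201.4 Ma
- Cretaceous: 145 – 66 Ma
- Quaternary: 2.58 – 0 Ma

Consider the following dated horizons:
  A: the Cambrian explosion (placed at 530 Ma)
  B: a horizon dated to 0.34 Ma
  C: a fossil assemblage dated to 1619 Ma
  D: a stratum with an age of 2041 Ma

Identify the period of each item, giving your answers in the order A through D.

Match each age against the start–end ranges in the excerpt: A = 530 Ma → Cambrian (538.8–485.4); B = 0.34 Ma → Quaternary (2.58–0); C = 1619 Ma → Statherian (1800–1600); D = 2041 Ma → Orosirian (2050–1800).

A — Cambrian; B — Quaternary; C — Statherian; D — Orosirian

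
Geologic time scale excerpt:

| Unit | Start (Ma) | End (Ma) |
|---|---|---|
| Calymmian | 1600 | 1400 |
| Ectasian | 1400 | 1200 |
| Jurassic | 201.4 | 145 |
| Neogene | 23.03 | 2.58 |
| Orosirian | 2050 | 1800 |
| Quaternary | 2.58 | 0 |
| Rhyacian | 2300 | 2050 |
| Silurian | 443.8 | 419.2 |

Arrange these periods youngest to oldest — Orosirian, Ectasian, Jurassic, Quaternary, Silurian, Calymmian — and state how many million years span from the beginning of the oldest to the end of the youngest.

Start ages (Ma): Orosirian 2050, Calymmian 1600, Ectasian 1400, Silurian 443.8, Jurassic 201.4, Quaternary 2.58.
Ordered youngest to oldest: Quaternary, Jurassic, Silurian, Ectasian, Calymmian, Orosirian.
Span = 2050 − 0 = 2050 Myr.

Quaternary, Jurassic, Silurian, Ectasian, Calymmian, Orosirian; total span 2050 Myr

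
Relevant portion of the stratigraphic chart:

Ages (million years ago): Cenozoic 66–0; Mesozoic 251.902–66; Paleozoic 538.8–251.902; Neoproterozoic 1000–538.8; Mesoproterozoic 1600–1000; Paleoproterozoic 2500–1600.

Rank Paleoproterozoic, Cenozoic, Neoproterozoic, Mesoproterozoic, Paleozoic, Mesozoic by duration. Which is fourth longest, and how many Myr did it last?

Paleozoic, 286.898 million years

Start − end for each: Paleoproterozoic 2500 − 1600 = 900; Cenozoic 66 − 0 = 66; Neoproterozoic 1000 − 538.8 = 461.2; Mesoproterozoic 1600 − 1000 = 600; Paleozoic 538.8 − 251.902 = 286.898; Mesozoic 251.902 − 66 = 185.902.
Ranking these from longest: Paleoproterozoic > Mesoproterozoic > Neoproterozoic > Paleozoic > Mesozoic > Cenozoic.
Position 4 in that ranking is Paleozoic, which lasted 286.898 Myr.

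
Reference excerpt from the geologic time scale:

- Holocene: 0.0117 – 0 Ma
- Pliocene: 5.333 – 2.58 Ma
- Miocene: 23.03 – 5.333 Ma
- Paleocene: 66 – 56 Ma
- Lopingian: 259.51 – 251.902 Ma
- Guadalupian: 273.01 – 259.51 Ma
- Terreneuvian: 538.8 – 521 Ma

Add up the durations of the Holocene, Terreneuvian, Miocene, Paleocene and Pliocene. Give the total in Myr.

48.2617 million years

Each duration: Holocene = 0.0117; Terreneuvian = 17.8; Miocene = 17.697; Paleocene = 10; Pliocene = 2.753.
Sum: 0.0117 + 17.8 + 17.697 + 10 + 2.753 = 48.2617 Myr.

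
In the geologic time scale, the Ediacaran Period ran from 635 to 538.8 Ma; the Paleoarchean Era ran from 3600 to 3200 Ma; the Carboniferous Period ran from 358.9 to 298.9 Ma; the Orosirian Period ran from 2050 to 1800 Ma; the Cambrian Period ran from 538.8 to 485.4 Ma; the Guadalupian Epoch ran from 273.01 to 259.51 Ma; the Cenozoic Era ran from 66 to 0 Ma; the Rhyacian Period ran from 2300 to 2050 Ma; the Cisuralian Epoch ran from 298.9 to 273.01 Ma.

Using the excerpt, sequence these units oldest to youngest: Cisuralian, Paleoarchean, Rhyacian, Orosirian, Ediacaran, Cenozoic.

Paleoarchean, Rhyacian, Orosirian, Ediacaran, Cisuralian, Cenozoic

The oldest of these is Paleoarchean (starts 3600 Ma) and the youngest is Cenozoic (ends 0 Ma).
In between, by decreasing start age: Rhyacian (2300), Orosirian (2050), Ediacaran (635), Cisuralian (298.9).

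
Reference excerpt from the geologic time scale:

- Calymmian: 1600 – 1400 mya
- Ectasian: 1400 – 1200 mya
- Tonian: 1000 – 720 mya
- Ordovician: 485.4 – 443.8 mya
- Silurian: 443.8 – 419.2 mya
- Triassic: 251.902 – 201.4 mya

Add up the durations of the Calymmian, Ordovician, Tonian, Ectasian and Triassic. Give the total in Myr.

Duration is start − end for each: (1600 − 1400) + (485.4 − 443.8) + (1000 − 720) + (1400 − 1200) + (251.902 − 201.4).
That is 200 + 41.6 + 280 + 200 + 50.502, which totals 772.102 million years.

772.102 million years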